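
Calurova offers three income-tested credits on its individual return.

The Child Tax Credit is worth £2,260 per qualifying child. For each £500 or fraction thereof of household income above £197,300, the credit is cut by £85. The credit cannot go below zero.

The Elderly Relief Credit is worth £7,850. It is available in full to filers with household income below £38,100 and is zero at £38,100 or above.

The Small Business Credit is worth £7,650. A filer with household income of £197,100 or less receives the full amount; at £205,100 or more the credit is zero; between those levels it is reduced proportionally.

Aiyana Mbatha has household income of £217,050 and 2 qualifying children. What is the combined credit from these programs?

£1,120

Child Tax Credit: base = 2 × £2,260 = £4,520. income exceeds £197,300 by £19,750, which is 40 full-or-partial £500 increments; reduction = 40 × £85 = £3,400, leaving £1,120.
Elderly Relief Credit: £217,050 meets or exceeds the £38,100 cutoff, so the credit is £0.
Small Business Credit: £217,050 is at or above £205,100, so the credit is £0.
Total: £1,120 + £0 + £0 = £1,120.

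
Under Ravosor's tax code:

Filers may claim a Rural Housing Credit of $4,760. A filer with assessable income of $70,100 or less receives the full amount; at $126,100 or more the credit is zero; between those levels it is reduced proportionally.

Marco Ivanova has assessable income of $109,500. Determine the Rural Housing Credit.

$1,411

Rural Housing Credit: $109,500 is $39,400 into a $56,000 phase-out range, leaving 16,600/56,000 of the credit: $4,760 × 16,600/56,000 = $1,411.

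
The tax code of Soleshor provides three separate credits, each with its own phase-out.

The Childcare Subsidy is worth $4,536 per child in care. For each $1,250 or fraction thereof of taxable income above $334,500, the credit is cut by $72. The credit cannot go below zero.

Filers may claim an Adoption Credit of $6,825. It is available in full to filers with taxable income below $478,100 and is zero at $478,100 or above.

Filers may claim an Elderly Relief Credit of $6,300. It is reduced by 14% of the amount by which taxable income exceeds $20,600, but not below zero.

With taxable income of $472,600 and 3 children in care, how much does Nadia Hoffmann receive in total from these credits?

$12,441

Childcare Subsidy: base = 3 × $4,536 = $13,608. income exceeds $334,500 by $138,100, which is 111 full-or-partial $1,250 increments; reduction = 111 × $72 = $7,992, leaving $5,616.
Adoption Credit: $472,600 is below the $478,100 cutoff, so the full $6,825 applies.
Elderly Relief Credit: 14% of the $452,000 excess over $20,600 is $63,280 ≥ base, so the credit is $0.
Total: $5,616 + $6,825 + $0 = $12,441.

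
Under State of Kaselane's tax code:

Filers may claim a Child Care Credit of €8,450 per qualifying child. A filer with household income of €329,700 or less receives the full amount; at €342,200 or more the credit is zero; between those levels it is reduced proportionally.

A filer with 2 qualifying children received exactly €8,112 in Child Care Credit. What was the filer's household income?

€336,200

Full credit = 2 × €8,450 = €16,900.
€8,112 is 8,112/16,900 of the full €16,900, so 8,788/16,900 of the €12,500 range has been used: income = €329,700 + €12,500 × 8,788/16,900 = €336,200.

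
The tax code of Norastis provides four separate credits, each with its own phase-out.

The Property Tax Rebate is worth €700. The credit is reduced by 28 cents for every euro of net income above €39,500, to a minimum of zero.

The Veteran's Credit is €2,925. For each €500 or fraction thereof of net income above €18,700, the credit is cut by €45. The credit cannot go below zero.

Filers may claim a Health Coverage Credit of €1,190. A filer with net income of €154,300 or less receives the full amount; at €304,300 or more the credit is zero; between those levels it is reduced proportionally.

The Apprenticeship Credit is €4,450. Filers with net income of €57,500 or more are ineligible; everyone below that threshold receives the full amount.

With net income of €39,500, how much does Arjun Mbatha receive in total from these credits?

€7,375

Property Tax Rebate: €39,500 is at or below the €39,500 threshold, so the full €700 applies.
Veteran's Credit: income exceeds €18,700 by €20,800, which is 42 full-or-partial €500 increments; reduction = 42 × €45 = €1,890, leaving €1,035.
Health Coverage Credit: €39,500 is at or below the €154,300 threshold, so the full €1,190 applies.
Apprenticeship Credit: €39,500 is below the €57,500 cutoff, so the full €4,450 applies.
Total: €700 + €1,035 + €1,190 + €4,450 = €7,375.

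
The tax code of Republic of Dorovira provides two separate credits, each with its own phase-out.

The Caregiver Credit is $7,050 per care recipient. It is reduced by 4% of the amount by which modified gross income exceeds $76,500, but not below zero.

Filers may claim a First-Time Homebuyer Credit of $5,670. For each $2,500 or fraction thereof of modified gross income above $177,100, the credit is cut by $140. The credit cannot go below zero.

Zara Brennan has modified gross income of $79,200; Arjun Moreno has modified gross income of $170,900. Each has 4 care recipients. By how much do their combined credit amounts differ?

Zara ($79,200): Caregiver Credit: base = 4 × $7,050 = $28,200. 4% of the $2,700 excess over $76,500 is $108; credit = $28,200 − $108 = $28,092. First-Time Homebuyer Credit: $79,200 is at or below the $177,100 threshold, so the full $5,670 applies. total $28,092 + $5,670 = $33,762
Arjun ($170,900): Caregiver Credit: base = 4 × $7,050 = $28,200. 4% of the $94,400 excess over $76,500 is $3,776; credit = $28,200 − $3,776 = $24,424. First-Time Homebuyer Credit: $170,900 is at or below the $177,100 threshold, so the full $5,670 applies. total $24,424 + $5,670 = $30,094
Difference: |$33,762 − $30,094| = $3,668.

$3,668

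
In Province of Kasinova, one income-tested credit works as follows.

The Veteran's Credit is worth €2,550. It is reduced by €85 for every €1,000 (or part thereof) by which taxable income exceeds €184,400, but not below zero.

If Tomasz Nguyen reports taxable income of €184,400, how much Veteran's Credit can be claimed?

Veteran's Credit: €184,400 is at or below the €184,400 threshold, so the full €2,550 applies.

€2,550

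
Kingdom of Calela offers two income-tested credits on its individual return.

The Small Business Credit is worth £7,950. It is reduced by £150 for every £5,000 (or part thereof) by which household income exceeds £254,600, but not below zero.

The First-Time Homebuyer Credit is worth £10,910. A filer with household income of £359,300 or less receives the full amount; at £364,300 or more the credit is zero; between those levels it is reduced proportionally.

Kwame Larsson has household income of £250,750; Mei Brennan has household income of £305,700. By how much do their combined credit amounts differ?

Kwame (£250,750): Small Business Credit: £250,750 is at or below the £254,600 threshold, so the full £7,950 applies. First-Time Homebuyer Credit: £250,750 is at or below the £359,300 threshold, so the full £10,910 applies. total £7,950 + £10,910 = £18,860
Mei (£305,700): Small Business Credit: income exceeds £254,600 by £51,100, which is 11 full-or-partial £5,000 increments; reduction = 11 × £150 = £1,650, leaving £6,300. First-Time Homebuyer Credit: £305,700 is at or below the £359,300 threshold, so the full £10,910 applies. total £6,300 + £10,910 = £17,210
Difference: |£18,860 − £17,210| = £1,650.

£1,650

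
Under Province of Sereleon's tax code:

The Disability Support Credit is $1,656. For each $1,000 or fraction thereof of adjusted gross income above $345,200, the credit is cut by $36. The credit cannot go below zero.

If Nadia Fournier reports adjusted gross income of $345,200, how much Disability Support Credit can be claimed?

Disability Support Credit: $345,200 is at or below the $345,200 threshold, so the full $1,656 applies.

$1,656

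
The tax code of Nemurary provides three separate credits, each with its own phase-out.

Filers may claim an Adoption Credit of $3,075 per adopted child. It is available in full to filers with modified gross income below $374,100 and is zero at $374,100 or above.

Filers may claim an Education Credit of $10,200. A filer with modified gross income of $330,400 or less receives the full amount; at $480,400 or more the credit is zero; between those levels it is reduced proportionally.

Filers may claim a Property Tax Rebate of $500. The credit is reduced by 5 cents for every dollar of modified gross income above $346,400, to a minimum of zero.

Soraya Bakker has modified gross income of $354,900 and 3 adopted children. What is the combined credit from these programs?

$17,834

Adoption Credit: base = 3 × $3,075 = $9,225. $354,900 is below the $374,100 cutoff, so the full $9,225 applies.
Education Credit: $354,900 is $24,500 into a $150,000 phase-out range, leaving 125,500/150,000 of the credit: $10,200 × 125,500/150,000 = $8,534.
Property Tax Rebate: 5% of the $8,500 excess over $346,400 is $425; credit = $500 − $425 = $75.
Total: $9,225 + $8,534 + $75 = $17,834.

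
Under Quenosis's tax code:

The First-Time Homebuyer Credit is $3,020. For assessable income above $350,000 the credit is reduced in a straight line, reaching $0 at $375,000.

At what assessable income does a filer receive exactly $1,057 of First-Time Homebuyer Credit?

$366,250

$1,057 is 1,057/3,020 of the full $3,020, so 1,963/3,020 of the $25,000 range has been used: income = $350,000 + $25,000 × 1,963/3,020 = $366,250.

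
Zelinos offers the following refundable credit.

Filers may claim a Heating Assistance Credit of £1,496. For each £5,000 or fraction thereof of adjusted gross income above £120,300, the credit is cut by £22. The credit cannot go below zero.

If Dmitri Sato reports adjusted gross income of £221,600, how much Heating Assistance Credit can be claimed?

£1,034

Heating Assistance Credit: income exceeds £120,300 by £101,300, which is 21 full-or-partial £5,000 increments; reduction = 21 × £22 = £462, leaving £1,034.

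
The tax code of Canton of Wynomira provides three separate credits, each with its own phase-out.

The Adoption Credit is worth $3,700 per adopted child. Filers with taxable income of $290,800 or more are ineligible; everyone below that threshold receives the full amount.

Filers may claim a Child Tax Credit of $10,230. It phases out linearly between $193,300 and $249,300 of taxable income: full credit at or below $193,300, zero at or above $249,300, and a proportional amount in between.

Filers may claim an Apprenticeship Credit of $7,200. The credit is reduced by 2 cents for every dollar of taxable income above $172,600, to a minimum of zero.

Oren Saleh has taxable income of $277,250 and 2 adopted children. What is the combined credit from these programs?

$12,507

Adoption Credit: base = 2 × $3,700 = $7,400. $277,250 is below the $290,800 cutoff, so the full $7,400 applies.
Child Tax Credit: $277,250 is at or above $249,300, so the credit is $0.
Apprenticeship Credit: 2% of the $104,650 excess over $172,600 is $2,093; credit = $7,200 − $2,093 = $5,107.
Total: $7,400 + $0 + $5,107 = $12,507.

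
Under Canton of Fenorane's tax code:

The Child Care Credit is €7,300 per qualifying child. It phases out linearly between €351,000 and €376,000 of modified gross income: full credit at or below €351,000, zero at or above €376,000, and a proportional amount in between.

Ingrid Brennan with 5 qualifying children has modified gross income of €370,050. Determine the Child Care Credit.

€8,687

Child Care Credit: base = 5 × €7,300 = €36,500. €370,050 is €19,050 into a €25,000 phase-out range, leaving 5,950/25,000 of the credit: €36,500 × 5,950/25,000 = €8,687.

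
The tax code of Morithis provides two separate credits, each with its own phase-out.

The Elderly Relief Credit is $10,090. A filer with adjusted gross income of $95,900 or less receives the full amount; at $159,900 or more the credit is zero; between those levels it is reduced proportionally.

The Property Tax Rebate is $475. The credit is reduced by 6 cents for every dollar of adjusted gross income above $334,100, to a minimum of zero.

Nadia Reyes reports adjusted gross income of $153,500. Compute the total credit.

$1,484

Elderly Relief Credit: $153,500 is $57,600 into a $64,000 phase-out range, leaving 6,400/64,000 of the credit: $10,090 × 6,400/64,000 = $1,009.
Property Tax Rebate: $153,500 is at or below the $334,100 threshold, so the full $475 applies.
Total: $1,009 + $475 = $1,484.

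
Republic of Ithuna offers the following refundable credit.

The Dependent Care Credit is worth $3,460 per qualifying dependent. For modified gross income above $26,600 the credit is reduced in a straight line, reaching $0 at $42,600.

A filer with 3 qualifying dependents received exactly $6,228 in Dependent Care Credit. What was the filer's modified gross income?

Full credit = 3 × $3,460 = $10,380.
$6,228 is 6,228/10,380 of the full $10,380, so 4,152/10,380 of the $16,000 range has been used: income = $26,600 + $16,000 × 4,152/10,380 = $33,000.

$33,000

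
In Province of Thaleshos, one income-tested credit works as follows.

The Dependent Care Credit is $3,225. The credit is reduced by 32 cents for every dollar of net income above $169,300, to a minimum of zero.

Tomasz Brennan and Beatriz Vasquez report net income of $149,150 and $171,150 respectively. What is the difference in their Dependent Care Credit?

Tomasz ($149,150): Dependent Care Credit: $149,150 is at or below the $169,300 threshold, so the full $3,225 applies.
Beatriz ($171,150): Dependent Care Credit: 32% of the $1,850 excess over $169,300 is $592; credit = $3,225 − $592 = $2,633.
Difference: |$3,225 − $2,633| = $592.

$592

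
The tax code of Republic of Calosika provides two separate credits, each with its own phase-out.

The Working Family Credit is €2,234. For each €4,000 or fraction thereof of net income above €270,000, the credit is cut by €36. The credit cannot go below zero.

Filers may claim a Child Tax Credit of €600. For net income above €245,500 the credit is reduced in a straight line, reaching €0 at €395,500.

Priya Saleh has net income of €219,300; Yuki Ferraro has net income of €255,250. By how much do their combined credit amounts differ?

Priya (€219,300): Working Family Credit: €219,300 is at or below the €270,000 threshold, so the full €2,234 applies. Child Tax Credit: €219,300 is at or below the €245,500 threshold, so the full €600 applies. total €2,234 + €600 = €2,834
Yuki (€255,250): Working Family Credit: €255,250 is at or below the €270,000 threshold, so the full €2,234 applies. Child Tax Credit: €255,250 is €9,750 into a €150,000 phase-out range, leaving 140,250/150,000 of the credit: €600 × 140,250/150,000 = €561. total €2,234 + €561 = €2,795
Difference: |€2,834 − €2,795| = €39.

€39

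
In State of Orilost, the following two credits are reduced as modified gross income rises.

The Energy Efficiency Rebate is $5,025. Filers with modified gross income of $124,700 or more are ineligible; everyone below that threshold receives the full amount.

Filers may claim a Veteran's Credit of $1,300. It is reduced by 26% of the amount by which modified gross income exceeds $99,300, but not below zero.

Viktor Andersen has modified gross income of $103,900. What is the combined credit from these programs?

Energy Efficiency Rebate: $103,900 is below the $124,700 cutoff, so the full $5,025 applies.
Veteran's Credit: 26% of the $4,600 excess over $99,300 is $1,196; credit = $1,300 − $1,196 = $104.
Total: $5,025 + $104 = $5,129.

$5,129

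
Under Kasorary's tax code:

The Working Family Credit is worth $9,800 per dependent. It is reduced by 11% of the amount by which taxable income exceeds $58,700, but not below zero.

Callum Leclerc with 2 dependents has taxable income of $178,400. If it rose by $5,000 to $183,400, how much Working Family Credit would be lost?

At $178,400 — base = 2 × $9,800 = $19,600. 11% of the $119,700 excess over $58,700 is $13,167; credit = $19,600 − $13,167 = $6,433.
At $183,400 — base = 2 × $9,800 = $19,600. 11% of the $124,700 excess over $58,700 is $13,717; credit = $19,600 − $13,717 = $5,883.
Lost: $6,433 − $5,883 = $550.

$550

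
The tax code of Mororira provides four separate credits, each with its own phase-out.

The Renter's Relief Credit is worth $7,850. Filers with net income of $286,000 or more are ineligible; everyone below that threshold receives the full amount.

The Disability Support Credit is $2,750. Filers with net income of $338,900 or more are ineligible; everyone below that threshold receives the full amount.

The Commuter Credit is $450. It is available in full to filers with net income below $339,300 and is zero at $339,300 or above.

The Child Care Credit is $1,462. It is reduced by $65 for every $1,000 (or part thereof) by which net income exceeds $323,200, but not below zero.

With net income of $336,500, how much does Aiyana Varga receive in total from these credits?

Renter's Relief Credit: $336,500 meets or exceeds the $286,000 cutoff, so the credit is $0.
Disability Support Credit: $336,500 is below the $338,900 cutoff, so the full $2,750 applies.
Commuter Credit: $336,500 is below the $339,300 cutoff, so the full $450 applies.
Child Care Credit: income exceeds $323,200 by $13,300, which is 14 full-or-partial $1,000 increments; reduction = 14 × $65 = $910, leaving $552.
Total: $0 + $2,750 + $450 + $552 = $3,752.

$3,752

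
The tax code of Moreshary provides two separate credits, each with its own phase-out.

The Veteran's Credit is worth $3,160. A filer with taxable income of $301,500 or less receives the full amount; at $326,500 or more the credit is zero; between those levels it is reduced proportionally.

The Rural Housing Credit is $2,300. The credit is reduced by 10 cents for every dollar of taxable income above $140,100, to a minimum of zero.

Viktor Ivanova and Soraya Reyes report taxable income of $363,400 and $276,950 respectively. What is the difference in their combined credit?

Viktor ($363,400): Veteran's Credit: $363,400 is at or above $326,500, so the credit is $0. Rural Housing Credit: 10% of the $223,300 excess over $140,100 is $22,330 ≥ base, so the credit is $0. total $0 + $0 = $0
Soraya ($276,950): Veteran's Credit: $276,950 is at or below the $301,500 threshold, so the full $3,160 applies. Rural Housing Credit: 10% of the $136,850 excess over $140,100 is $13,685 ≥ base, so the credit is $0. total $3,160 + $0 = $3,160
Difference: |$0 − $3,160| = $3,160.

$3,160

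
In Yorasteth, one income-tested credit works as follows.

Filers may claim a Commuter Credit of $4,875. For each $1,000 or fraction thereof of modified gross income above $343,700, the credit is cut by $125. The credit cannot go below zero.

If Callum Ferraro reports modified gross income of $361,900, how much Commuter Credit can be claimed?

Commuter Credit: income exceeds $343,700 by $18,200, which is 19 full-or-partial $1,000 increments; reduction = 19 × $125 = $2,375, leaving $2,500.

$2,500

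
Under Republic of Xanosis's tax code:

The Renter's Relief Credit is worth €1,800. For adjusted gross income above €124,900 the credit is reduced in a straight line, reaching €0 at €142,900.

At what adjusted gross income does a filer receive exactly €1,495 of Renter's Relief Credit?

€127,950

€1,495 is 1,495/1,800 of the full €1,800, so 305/1,800 of the €18,000 range has been used: income = €124,900 + €18,000 × 305/1,800 = €127,950.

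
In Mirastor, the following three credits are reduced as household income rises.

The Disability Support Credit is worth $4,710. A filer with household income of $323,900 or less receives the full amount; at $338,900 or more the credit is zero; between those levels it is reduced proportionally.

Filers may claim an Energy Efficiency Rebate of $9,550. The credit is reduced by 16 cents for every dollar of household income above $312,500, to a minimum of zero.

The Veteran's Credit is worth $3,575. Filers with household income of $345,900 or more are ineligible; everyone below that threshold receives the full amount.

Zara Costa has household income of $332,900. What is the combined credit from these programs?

$11,745

Disability Support Credit: $332,900 is $9,000 into a $15,000 phase-out range, leaving 6,000/15,000 of the credit: $4,710 × 6,000/15,000 = $1,884.
Energy Efficiency Rebate: 16% of the $20,400 excess over $312,500 is $3,264; credit = $9,550 − $3,264 = $6,286.
Veteran's Credit: $332,900 is below the $345,900 cutoff, so the full $3,575 applies.
Total: $1,884 + $6,286 + $3,575 = $11,745.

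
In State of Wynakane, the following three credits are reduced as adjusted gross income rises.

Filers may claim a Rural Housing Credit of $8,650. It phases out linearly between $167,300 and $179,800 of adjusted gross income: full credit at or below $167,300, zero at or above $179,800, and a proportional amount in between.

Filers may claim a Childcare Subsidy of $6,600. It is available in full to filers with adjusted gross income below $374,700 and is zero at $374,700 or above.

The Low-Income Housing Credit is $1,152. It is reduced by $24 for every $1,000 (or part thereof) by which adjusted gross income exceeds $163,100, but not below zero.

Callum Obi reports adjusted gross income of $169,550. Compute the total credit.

Rural Housing Credit: $169,550 is $2,250 into a $12,500 phase-out range, leaving 10,250/12,500 of the credit: $8,650 × 10,250/12,500 = $7,093.
Childcare Subsidy: $169,550 is below the $374,700 cutoff, so the full $6,600 applies.
Low-Income Housing Credit: income exceeds $163,100 by $6,450, which is 7 full-or-partial $1,000 increments; reduction = 7 × $24 = $168, leaving $984.
Total: $7,093 + $6,600 + $984 = $14,677.

$14,677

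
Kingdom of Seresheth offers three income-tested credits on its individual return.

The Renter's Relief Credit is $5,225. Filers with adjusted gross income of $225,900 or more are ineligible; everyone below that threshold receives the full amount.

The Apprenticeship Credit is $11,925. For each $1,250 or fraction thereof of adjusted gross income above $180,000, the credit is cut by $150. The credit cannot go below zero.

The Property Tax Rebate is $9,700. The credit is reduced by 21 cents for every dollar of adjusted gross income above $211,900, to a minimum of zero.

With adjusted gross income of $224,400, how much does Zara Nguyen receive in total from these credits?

$18,825

Renter's Relief Credit: $224,400 is below the $225,900 cutoff, so the full $5,225 applies.
Apprenticeship Credit: income exceeds $180,000 by $44,400, which is 36 full-or-partial $1,250 increments; reduction = 36 × $150 = $5,400, leaving $6,525.
Property Tax Rebate: 21% of the $12,500 excess over $211,900 is $2,625; credit = $9,700 − $2,625 = $7,075.
Total: $5,225 + $6,525 + $7,075 = $18,825.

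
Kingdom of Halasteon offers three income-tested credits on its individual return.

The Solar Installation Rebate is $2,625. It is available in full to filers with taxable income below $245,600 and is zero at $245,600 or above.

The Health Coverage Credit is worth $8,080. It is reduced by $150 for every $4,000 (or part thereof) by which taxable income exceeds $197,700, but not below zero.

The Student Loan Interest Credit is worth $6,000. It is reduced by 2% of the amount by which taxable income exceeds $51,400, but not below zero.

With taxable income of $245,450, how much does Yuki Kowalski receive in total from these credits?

$11,024

Solar Installation Rebate: $245,450 is below the $245,600 cutoff, so the full $2,625 applies.
Health Coverage Credit: income exceeds $197,700 by $47,750, which is 12 full-or-partial $4,000 increments; reduction = 12 × $150 = $1,800, leaving $6,280.
Student Loan Interest Credit: 2% of the $194,050 excess over $51,400 is $3,881; credit = $6,000 − $3,881 = $2,119.
Total: $2,625 + $6,280 + $2,119 = $11,024.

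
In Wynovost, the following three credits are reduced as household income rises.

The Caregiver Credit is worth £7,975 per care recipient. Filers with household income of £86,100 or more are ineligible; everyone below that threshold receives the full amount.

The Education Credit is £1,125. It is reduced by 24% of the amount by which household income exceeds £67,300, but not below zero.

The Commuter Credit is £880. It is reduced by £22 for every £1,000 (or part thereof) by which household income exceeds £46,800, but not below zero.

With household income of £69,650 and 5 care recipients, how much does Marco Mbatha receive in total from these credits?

Caregiver Credit: base = 5 × £7,975 = £39,875. £69,650 is below the £86,100 cutoff, so the full £39,875 applies.
Education Credit: 24% of the £2,350 excess over £67,300 is £564; credit = £1,125 − £564 = £561.
Commuter Credit: income exceeds £46,800 by £22,850, which is 23 full-or-partial £1,000 increments; reduction = 23 × £22 = £506, leaving £374.
Total: £39,875 + £561 + £374 = £40,810.

£40,810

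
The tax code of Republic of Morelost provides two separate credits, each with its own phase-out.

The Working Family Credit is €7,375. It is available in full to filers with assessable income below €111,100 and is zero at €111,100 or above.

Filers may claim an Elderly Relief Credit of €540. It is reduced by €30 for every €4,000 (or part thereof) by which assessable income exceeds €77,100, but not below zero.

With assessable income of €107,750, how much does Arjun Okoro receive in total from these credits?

€7,675

Working Family Credit: €107,750 is below the €111,100 cutoff, so the full €7,375 applies.
Elderly Relief Credit: income exceeds €77,100 by €30,650, which is 8 full-or-partial €4,000 increments; reduction = 8 × €30 = €240, leaving €300.
Total: €7,375 + €300 = €7,675.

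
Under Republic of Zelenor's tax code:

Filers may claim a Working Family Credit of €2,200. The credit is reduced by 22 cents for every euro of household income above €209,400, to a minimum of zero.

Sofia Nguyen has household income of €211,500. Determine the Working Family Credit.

Working Family Credit: 22% of the €2,100 excess over €209,400 is €462; credit = €2,200 − €462 = €1,738.

€1,738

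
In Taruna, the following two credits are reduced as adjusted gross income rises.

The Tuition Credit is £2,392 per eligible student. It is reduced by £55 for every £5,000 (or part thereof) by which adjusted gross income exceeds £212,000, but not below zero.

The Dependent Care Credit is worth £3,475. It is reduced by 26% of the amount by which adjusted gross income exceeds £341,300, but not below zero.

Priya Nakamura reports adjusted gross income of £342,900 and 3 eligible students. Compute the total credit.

Tuition Credit: base = 3 × £2,392 = £7,176. income exceeds £212,000 by £130,900, which is 27 full-or-partial £5,000 increments; reduction = 27 × £55 = £1,485, leaving £5,691.
Dependent Care Credit: 26% of the £1,600 excess over £341,300 is £416; credit = £3,475 − £416 = £3,059.
Total: £5,691 + £3,059 = £8,750.

£8,750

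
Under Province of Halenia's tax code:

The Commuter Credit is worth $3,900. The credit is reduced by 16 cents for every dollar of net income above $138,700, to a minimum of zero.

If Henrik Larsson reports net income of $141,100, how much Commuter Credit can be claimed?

Commuter Credit: 16% of the $2,400 excess over $138,700 is $384; credit = $3,900 − $384 = $3,516.

$3,516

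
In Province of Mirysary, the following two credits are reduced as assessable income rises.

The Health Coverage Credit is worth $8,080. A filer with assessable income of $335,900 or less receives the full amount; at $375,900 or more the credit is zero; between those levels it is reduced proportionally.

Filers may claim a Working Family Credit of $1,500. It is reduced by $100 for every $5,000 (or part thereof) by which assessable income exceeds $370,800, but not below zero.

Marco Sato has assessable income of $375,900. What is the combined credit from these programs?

Health Coverage Credit: $375,900 is at or above $375,900, so the credit is $0.
Working Family Credit: income exceeds $370,800 by $5,100, which is 2 full-or-partial $5,000 increments; reduction = 2 × $100 = $200, leaving $1,300.
Total: $0 + $1,300 = $1,300.

$1,300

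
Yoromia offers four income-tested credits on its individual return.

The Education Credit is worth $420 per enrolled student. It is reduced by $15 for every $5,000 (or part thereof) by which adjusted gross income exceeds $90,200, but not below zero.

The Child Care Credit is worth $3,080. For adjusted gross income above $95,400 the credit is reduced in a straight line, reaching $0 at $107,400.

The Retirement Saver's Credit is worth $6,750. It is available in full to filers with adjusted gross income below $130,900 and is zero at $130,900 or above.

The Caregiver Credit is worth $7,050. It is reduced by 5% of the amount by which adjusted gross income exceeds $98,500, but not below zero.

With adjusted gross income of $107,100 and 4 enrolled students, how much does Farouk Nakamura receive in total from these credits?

$15,067

Education Credit: base = 4 × $420 = $1,680. income exceeds $90,200 by $16,900, which is 4 full-or-partial $5,000 increments; reduction = 4 × $15 = $60, leaving $1,620.
Child Care Credit: $107,100 is $11,700 into a $12,000 phase-out range, leaving 300/12,000 of the credit: $3,080 × 300/12,000 = $77.
Retirement Saver's Credit: $107,100 is below the $130,900 cutoff, so the full $6,750 applies.
Caregiver Credit: 5% of the $8,600 excess over $98,500 is $430; credit = $7,050 − $430 = $6,620.
Total: $1,620 + $77 + $6,750 + $6,620 = $15,067.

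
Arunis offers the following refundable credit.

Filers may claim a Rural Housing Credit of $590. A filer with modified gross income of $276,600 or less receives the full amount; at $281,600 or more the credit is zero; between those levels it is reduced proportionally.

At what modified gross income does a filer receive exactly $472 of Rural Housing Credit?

$277,600

$472 is 472/590 of the full $590, so 118/590 of the $5,000 range has been used: income = $276,600 + $5,000 × 118/590 = $277,600.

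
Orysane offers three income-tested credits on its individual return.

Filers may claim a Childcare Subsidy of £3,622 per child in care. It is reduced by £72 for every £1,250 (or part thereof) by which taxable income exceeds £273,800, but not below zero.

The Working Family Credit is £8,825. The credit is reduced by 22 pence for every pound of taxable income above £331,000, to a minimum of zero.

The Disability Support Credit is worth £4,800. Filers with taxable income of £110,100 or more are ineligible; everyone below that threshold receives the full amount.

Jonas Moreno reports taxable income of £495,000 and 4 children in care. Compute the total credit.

£1,744

Childcare Subsidy: base = 4 × £3,622 = £14,488. income exceeds £273,800 by £221,200, which is 177 full-or-partial £1,250 increments; reduction = 177 × £72 = £12,744, leaving £1,744.
Working Family Credit: 22% of the £164,000 excess over £331,000 is £36,080 ≥ base, so the credit is £0.
Disability Support Credit: £495,000 meets or exceeds the £110,100 cutoff, so the credit is £0.
Total: £1,744 + £0 + £0 = £1,744.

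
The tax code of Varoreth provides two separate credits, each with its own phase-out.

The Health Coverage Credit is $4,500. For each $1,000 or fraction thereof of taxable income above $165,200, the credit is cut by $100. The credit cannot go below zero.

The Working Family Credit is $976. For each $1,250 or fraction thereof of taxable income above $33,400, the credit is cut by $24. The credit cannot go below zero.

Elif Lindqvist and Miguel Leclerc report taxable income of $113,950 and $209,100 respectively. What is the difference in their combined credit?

Elif ($113,950): Health Coverage Credit: $113,950 is at or below the $165,200 threshold, so the full $4,500 applies. Working Family Credit: income exceeds $33,400 by $80,550 → 65 increments × $24 = $1,560 ≥ base, so the credit is $0. total $4,500 + $0 = $4,500
Miguel ($209,100): Health Coverage Credit: income exceeds $165,200 by $43,900, which is 44 full-or-partial $1,000 increments; reduction = 44 × $100 = $4,400, leaving $100. Working Family Credit: income exceeds $33,400 by $175,700 → 141 increments × $24 = $3,384 ≥ base, so the credit is $0. total $100 + $0 = $100
Difference: |$4,500 − $100| = $4,400.

$4,400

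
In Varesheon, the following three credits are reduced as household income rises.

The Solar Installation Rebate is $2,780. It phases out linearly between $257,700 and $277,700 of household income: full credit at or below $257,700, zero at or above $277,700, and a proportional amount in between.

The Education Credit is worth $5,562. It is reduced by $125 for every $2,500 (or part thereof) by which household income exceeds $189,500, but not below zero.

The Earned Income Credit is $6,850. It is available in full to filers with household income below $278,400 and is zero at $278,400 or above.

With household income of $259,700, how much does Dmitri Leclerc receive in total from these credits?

$11,289

Solar Installation Rebate: $259,700 is $2,000 into a $20,000 phase-out range, leaving 18,000/20,000 of the credit: $2,780 × 18,000/20,000 = $2,502.
Education Credit: income exceeds $189,500 by $70,200, which is 29 full-or-partial $2,500 increments; reduction = 29 × $125 = $3,625, leaving $1,937.
Earned Income Credit: $259,700 is below the $278,400 cutoff, so the full $6,850 applies.
Total: $2,502 + $1,937 + $6,850 = $11,289.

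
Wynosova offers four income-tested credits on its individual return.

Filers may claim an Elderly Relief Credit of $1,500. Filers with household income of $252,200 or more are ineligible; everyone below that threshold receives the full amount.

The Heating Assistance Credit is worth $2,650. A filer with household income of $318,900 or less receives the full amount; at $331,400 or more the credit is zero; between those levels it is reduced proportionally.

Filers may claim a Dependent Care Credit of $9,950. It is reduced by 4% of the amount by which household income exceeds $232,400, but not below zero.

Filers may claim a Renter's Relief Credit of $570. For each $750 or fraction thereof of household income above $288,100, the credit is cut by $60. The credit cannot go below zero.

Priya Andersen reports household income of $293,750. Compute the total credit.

$10,236

Elderly Relief Credit: $293,750 meets or exceeds the $252,200 cutoff, so the credit is $0.
Heating Assistance Credit: $293,750 is at or below the $318,900 threshold, so the full $2,650 applies.
Dependent Care Credit: 4% of the $61,350 excess over $232,400 is $2,454; credit = $9,950 − $2,454 = $7,496.
Renter's Relief Credit: income exceeds $288,100 by $5,650, which is 8 full-or-partial $750 increments; reduction = 8 × $60 = $480, leaving $90.
Total: $0 + $2,650 + $7,496 + $90 = $10,236.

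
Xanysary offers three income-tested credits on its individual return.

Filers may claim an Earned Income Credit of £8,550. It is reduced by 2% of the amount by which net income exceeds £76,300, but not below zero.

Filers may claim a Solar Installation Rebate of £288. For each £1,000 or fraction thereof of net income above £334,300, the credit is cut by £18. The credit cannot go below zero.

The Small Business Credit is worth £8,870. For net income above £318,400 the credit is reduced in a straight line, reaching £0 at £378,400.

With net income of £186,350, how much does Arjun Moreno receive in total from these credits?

£15,507

Earned Income Credit: 2% of the £110,050 excess over £76,300 is £2,201; credit = £8,550 − £2,201 = £6,349.
Solar Installation Rebate: £186,350 is at or below the £334,300 threshold, so the full £288 applies.
Small Business Credit: £186,350 is at or below the £318,400 threshold, so the full £8,870 applies.
Total: £6,349 + £288 + £8,870 = £15,507.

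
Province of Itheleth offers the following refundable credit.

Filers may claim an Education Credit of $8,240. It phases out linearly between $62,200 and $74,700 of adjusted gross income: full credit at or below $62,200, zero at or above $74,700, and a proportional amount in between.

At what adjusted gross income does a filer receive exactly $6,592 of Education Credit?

$64,700

$6,592 is 6,592/8,240 of the full $8,240, so 1,648/8,240 of the $12,500 range has been used: income = $62,200 + $12,500 × 1,648/8,240 = $64,700.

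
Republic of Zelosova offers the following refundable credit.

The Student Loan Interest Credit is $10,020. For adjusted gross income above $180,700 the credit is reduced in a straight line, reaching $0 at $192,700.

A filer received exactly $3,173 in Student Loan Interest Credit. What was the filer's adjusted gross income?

$188,900

$3,173 is 3,173/10,020 of the full $10,020, so 6,847/10,020 of the $12,000 range has been used: income = $180,700 + $12,000 × 6,847/10,020 = $188,900.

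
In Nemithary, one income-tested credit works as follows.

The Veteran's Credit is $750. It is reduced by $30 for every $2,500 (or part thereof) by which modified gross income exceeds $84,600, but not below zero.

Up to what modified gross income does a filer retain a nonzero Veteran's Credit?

After 24 increments the reduction is 24 × $30 = $720, leaving $30; one more increment wipes it out. Increment 24 ends at excess 24 × $2,500 = $60,000, so the highest qualifying income is $84,600 + $60,000 = $144,600.

$144,600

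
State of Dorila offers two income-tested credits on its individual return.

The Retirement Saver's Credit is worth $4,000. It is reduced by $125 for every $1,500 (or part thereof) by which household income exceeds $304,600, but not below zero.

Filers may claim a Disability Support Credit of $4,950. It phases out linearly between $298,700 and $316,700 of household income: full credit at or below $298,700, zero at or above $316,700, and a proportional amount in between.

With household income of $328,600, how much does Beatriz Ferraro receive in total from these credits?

Retirement Saver's Credit: income exceeds $304,600 by $24,000, which is 16 full-or-partial $1,500 increments; reduction = 16 × $125 = $2,000, leaving $2,000.
Disability Support Credit: $328,600 is at or above $316,700, so the credit is $0.
Total: $2,000 + $0 = $2,000.

$2,000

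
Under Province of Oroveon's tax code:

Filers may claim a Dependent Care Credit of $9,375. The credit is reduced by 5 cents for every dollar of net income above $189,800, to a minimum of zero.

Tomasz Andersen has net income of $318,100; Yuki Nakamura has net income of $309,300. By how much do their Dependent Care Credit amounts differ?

$440

Tomasz ($318,100): Dependent Care Credit: 5% of the $128,300 excess over $189,800 is $6,415; credit = $9,375 − $6,415 = $2,960.
Yuki ($309,300): Dependent Care Credit: 5% of the $119,500 excess over $189,800 is $5,975; credit = $9,375 − $5,975 = $3,400.
Difference: |$2,960 − $3,400| = $440.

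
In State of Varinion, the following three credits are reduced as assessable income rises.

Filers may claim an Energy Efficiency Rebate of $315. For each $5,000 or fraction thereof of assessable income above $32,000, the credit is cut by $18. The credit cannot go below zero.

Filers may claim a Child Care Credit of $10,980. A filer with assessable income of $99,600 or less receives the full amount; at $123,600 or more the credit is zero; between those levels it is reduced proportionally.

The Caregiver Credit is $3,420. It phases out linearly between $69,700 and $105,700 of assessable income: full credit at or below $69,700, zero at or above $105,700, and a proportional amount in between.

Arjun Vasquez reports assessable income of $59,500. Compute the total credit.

$14,607

Energy Efficiency Rebate: income exceeds $32,000 by $27,500, which is 6 full-or-partial $5,000 increments; reduction = 6 × $18 = $108, leaving $207.
Child Care Credit: $59,500 is at or below the $99,600 threshold, so the full $10,980 applies.
Caregiver Credit: $59,500 is at or below the $69,700 threshold, so the full $3,420 applies.
Total: $207 + $10,980 + $3,420 = $14,607.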